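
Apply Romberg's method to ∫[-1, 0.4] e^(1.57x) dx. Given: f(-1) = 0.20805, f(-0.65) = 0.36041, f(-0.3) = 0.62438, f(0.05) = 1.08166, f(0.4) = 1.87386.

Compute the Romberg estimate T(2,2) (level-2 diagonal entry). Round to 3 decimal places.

1.061

T(0,0) (trapezoid, 1 panel, h=1.4000): 1.45734
T(1,0) (trapezoid, 2 panels, h=0.7000): 1.16573
T(2,0) (trapezoid, 4 panels, h=0.3500): 1.08759
T(1,1) = 1.16573 + (1.16573 − 1.45734)/3 = 1.06853
T(2,1) = 1.08759 + (1.08759 − 1.16573)/3 = 1.06154
T(2,2) = 1.06154 + (1.06154 − 1.06853)/15 = 1.06107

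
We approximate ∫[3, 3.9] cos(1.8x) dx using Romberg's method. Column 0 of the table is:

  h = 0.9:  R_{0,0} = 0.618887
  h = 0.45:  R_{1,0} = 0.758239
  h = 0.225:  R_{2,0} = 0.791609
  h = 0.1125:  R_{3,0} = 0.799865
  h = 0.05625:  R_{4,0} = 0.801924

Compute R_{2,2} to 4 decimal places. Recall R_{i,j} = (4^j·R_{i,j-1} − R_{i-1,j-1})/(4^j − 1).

R_{1,1} = 0.758239 + (0.758239 − 0.618887)/3 = 0.804690
R_{2,1} = (4·0.791609 − 0.758239) / 3 = 0.802732
R_{2,2} = 0.802732 + (0.802732 − 0.804690)/15 = 0.802601

0.8026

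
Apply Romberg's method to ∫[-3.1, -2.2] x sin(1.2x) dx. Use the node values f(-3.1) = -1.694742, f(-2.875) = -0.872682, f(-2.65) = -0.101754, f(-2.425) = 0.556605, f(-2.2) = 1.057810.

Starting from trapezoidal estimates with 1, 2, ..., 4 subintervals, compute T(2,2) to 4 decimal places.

T(0,0) (trapezoid, 1 panel, h=0.9000): -0.286619
T(1,0) (trapezoid, 2 panels, h=0.4500): -0.189099
T(2,0) (trapezoid, 4 panels, h=0.2250): -0.165667
T(1,1) = -0.189099 + (-0.189099 − (-0.286619))/3 = -0.156592
T(2,1) = -0.165667 + (-0.165667 − (-0.189099))/3 = -0.157856
T(2,2) = -0.157856 + (-0.157856 − (-0.156592))/15 = -0.157940

-0.1579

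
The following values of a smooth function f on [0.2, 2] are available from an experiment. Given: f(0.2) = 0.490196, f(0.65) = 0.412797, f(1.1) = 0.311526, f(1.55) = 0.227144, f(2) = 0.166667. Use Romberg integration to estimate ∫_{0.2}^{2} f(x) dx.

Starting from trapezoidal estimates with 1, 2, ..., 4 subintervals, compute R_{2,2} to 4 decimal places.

R_{0,0} (trapezoid, 1 panel, h=1.8000): 0.591177
R_{1,0} (trapezoid, 2 panels, h=0.9000): 0.575962
R_{2,0} (trapezoid, 4 panels, h=0.4500): 0.575954
R_{1,1} = 0.575962 + (0.575962 − 0.591177)/3 = 0.570890
R_{2,1} = 0.575954 + (0.575954 − 0.575962)/3 = 0.575951
R_{2,2} = 0.575951 + (0.575951 − 0.570890)/15 = 0.576288

0.5763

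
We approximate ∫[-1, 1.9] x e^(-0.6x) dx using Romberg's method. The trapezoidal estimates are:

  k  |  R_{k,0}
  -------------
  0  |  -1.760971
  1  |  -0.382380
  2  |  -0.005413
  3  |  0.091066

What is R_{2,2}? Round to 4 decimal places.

R_{1,1} = -0.382380 + (-0.382380 − (-1.760971))/3 = 0.077150
R_{2,1} = -0.005413 + (-0.005413 − (-0.382380))/3 = 0.120243
R_{2,2} = 0.120243 + (0.120243 − 0.077150)/15 = 0.123116

0.1231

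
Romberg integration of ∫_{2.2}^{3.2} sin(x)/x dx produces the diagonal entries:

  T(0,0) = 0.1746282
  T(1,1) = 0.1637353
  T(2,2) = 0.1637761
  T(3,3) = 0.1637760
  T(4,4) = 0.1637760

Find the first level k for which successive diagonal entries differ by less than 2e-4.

k = 2

|T(1,1) − T(0,0)| = 0.0108929 ≥ 2e-4
|T(2,2) − T(1,1)| = 0.0000408 < 2e-4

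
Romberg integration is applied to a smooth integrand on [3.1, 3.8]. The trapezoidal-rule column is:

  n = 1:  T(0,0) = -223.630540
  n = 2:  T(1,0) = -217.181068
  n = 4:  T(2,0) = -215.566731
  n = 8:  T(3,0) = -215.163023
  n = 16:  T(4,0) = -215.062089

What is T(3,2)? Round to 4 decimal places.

Richardson extrapolation on the trapezoidal column (denominator 4−1=3):
T(2,1) = -215.566731 + (-215.566731 − (-217.181068))/3 = -215.028619
T(3,1) = -215.163023 + (-215.163023 − (-215.566731))/3 = -215.028454
T(3,2) = -215.028454 + (-215.028454 − (-215.028619))/15 = -215.028443
(Column j=1 coincides with Simpson's rule on the same nodes.)

-215.0284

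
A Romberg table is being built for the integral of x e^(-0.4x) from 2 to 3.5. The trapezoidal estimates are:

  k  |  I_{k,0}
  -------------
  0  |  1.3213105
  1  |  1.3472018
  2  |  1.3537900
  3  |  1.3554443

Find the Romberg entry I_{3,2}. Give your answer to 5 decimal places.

1.35600

Richardson extrapolation on the trapezoidal column (denominator 4−1=3):
I_{2,1} = 1.3537900 + (1.3537900 − 1.3472018)/3 = 1.3559861
I_{3,1} = 1.3554443 + (1.3554443 − 1.3537900)/3 = 1.3559957
I_{3,2} = 1.3559957 + (1.3559957 − 1.3559861)/15 = 1.3559963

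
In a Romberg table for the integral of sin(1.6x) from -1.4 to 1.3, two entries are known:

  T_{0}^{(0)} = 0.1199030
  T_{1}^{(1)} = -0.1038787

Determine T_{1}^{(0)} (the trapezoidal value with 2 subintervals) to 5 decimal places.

From T_{1}^{(1)} = (4·T_{1}^{(0)} − T_{0}^{(0)})/3, solve for T_{1}^{(0)}:
4·T_{1}^{(0)} = 3·(-0.1038787) + 0.1199030 = -0.1917331
T_{1}^{(0)} = -0.0479333

-0.04793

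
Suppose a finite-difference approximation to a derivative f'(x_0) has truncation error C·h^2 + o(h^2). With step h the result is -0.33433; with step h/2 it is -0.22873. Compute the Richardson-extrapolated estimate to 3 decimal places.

-0.194

Extrapolated value = (4·A(h/2) − A(h)) / (4 − 1)
= (4·(-0.22873) − (-0.33433)) / 3
= -0.58059 / 3 = -0.19353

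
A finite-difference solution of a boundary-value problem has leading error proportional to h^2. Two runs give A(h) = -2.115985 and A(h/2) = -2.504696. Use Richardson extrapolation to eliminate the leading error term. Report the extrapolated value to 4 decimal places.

The leading error scales as h^2; refining by a factor of 2 reduces it by 2^2 = 4.
Extrapolated value = (4·A(h/2) − A(h)) / (4 − 1)
= (4·(-2.504696) − (-2.115985)) / 3
= -7.902799 / 3 = -2.634266

-2.6343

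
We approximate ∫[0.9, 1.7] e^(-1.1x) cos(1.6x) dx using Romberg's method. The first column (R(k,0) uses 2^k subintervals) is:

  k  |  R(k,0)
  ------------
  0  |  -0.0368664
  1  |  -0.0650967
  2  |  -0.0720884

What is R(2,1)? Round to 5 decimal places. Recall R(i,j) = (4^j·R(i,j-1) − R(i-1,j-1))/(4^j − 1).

Richardson extrapolation on the trapezoidal column (denominator 4−1=3):
R(2,1) = -0.0720884 + (-0.0720884 − (-0.0650967))/3 = -0.0744190

-0.07442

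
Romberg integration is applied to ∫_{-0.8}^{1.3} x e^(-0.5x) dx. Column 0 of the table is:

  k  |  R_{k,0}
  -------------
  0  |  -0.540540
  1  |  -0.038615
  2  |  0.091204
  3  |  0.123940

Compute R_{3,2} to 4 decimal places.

Richardson extrapolation on the trapezoidal column (denominator 4−1=3):
R_{2,1} = (4·0.091204 − (-0.038615)) / 3 = 0.134477
R_{3,1} = 0.123940 + (0.123940 − 0.091204)/3 = 0.134852
R_{3,2} = (16·0.134852 − 0.134477) / 15 = 0.134877
(Column j=1 coincides with Simpson's rule on the same nodes.)

0.1349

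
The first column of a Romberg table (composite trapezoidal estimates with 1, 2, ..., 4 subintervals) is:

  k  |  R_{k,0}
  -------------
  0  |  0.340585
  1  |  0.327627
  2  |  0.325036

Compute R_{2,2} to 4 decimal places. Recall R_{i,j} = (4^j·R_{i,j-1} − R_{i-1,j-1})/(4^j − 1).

Richardson extrapolation on the trapezoidal column (denominator 4−1=3):
R_{1,1} = (4·0.327627 − 0.340585) / 3 = 0.323308
R_{2,1} = (4·0.325036 − 0.327627) / 3 = 0.324172
R_{2,2} = (16·0.324172 − 0.323308) / 15 = 0.324230

0.3242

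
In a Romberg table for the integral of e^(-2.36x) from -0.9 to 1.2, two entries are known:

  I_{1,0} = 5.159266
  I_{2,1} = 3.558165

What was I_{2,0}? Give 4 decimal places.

From I_{2,1} = (4·I_{2,0} − I_{1,0})/3, solve for I_{2,0}:
4·I_{2,0} = 3·3.558165 + 5.159266 = 15.833761
I_{2,0} = 3.958440

3.9584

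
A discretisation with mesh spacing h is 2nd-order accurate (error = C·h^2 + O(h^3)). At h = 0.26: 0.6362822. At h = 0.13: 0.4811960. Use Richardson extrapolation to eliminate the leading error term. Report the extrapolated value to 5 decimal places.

0.42950

The leading error scales as h^2; refining by a factor of 2 reduces it by 2^2 = 4.
Extrapolated value = (4·A(h/2) − A(h)) / (4 − 1)
= (4·0.4811960 − 0.6362822) / 3
= 1.2885018 / 3 = 0.4295006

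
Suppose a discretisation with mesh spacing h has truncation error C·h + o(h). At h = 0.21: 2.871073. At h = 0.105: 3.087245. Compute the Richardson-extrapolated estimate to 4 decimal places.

3.3034

The leading error scales as h; refining by a factor of 2 reduces it by 2^1 = 2.
Extrapolated value = (2·A(h/2) − A(h)) / (2 − 1)
= (2·3.087245 − 2.871073) / 1
= 3.303417 / 1 = 3.303417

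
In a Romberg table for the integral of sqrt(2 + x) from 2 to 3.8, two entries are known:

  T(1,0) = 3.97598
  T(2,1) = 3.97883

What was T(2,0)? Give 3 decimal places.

3.978

From T(2,1) = (4·T(2,0) − T(1,0))/3, solve for T(2,0):
4·T(2,0) = 3·3.97883 + 3.97598 = 15.91247
T(2,0) = 3.97812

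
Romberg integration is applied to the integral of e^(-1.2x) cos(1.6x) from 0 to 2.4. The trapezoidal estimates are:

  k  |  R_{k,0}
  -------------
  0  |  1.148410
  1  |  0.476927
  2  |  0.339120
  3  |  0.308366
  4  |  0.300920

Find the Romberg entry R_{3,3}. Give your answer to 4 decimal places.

0.2985

R_{1,1} = (4·0.476927 − 1.148410) / 3 = 0.253099
R_{2,1} = (4·0.339120 − 0.476927) / 3 = 0.293184
R_{3,1} = 0.308366 + (0.308366 − 0.339120)/3 = 0.298115
R_{2,2} = (16·0.293184 − 0.253099) / 15 = 0.295856
R_{3,2} = 0.298115 + (0.298115 − 0.293184)/15 = 0.298444
R_{3,3} = (64·0.298444 − 0.295856) / 63 = 0.298485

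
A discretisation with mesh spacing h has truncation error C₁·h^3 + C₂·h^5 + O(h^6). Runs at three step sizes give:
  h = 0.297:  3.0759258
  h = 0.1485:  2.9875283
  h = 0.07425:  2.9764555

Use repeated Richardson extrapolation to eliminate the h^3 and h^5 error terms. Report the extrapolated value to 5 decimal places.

First eliminate the h^3 term (factor 2^3 = 8):
  B₁ = (8·2.9875283 − 3.0759258)/7 = 2.9749001
  B₂ = (8·2.9764555 − 2.9875283)/7 = 2.9748737
Then eliminate the h^5 term (factor 2^5 = 32):
  (32·2.9748737 − 2.9749001)/31 = 2.9748728

2.97487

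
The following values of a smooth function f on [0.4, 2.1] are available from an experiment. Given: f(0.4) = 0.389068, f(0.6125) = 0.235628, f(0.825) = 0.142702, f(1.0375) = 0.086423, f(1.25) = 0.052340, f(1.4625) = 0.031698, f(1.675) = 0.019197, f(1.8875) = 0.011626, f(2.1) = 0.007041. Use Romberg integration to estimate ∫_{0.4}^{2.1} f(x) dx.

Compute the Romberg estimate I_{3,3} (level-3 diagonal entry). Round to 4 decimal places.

0.1619

I_{0,0} (trapezoid, 1 panel, h=1.7000): 0.336693
I_{1,0} (trapezoid, 2 panels, h=0.8500): 0.212835
I_{2,0} (trapezoid, 4 panels, h=0.4250): 0.175225
I_{3,0} (trapezoid, 8 panels, h=0.2125): 0.165255
I_{1,1} = 0.212835 + (0.212835 − 0.336693)/3 = 0.171549
I_{2,1} = 0.175225 + (0.175225 − 0.212835)/3 = 0.162688
I_{3,1} = 0.165255 + (0.165255 − 0.175225)/3 = 0.161932
I_{2,2} = 0.162688 + (0.162688 − 0.171549)/15 = 0.162097
I_{3,2} = 0.161932 + (0.161932 − 0.162688)/15 = 0.161882
I_{3,3} = 0.161882 + (0.161882 − 0.162097)/63 = 0.161879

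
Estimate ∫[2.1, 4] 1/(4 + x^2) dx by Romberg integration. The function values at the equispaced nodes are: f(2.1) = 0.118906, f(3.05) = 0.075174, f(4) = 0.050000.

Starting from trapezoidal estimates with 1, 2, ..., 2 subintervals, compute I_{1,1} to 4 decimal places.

0.1487

I_{0,0} (trapezoid, 1 panel, h=1.9000): 0.160461
I_{1,0} (trapezoid, 2 panels, h=0.9500): 0.151646
I_{1,1} = 0.151646 + (0.151646 − 0.160461)/3 = 0.148708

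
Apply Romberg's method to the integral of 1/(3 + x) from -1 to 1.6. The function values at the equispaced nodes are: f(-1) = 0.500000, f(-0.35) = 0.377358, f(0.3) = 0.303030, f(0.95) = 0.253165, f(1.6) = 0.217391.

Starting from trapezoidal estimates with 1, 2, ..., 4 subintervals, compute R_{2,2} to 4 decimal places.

R_{0,0} (trapezoid, 1 panel, h=2.6000): 0.932608
R_{1,0} (trapezoid, 2 panels, h=1.3000): 0.860243
R_{2,0} (trapezoid, 4 panels, h=0.6500): 0.839962
R_{1,1} = 0.860243 + (0.860243 − 0.932608)/3 = 0.836121
R_{2,1} = 0.839962 + (0.839962 − 0.860243)/3 = 0.833202
R_{2,2} = 0.833202 + (0.833202 − 0.836121)/15 = 0.833007

0.8330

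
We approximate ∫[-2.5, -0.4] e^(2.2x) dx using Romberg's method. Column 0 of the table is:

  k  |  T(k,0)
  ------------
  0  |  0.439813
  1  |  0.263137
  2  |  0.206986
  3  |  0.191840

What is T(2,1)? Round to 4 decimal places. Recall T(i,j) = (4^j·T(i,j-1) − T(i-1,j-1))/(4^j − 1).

Richardson extrapolation on the trapezoidal column (denominator 4−1=3):
T(2,1) = 0.206986 + (0.206986 − 0.263137)/3 = 0.188269
(Column j=1 coincides with Simpson's rule on the same nodes.)

0.1883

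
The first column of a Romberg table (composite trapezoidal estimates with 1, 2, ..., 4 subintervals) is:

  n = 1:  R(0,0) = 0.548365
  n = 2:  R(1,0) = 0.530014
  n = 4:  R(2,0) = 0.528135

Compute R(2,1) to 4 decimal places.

0.5275

Richardson extrapolation on the trapezoidal column (denominator 4−1=3):
R(2,1) = (4·0.528135 − 0.530014) / 3 = 0.527509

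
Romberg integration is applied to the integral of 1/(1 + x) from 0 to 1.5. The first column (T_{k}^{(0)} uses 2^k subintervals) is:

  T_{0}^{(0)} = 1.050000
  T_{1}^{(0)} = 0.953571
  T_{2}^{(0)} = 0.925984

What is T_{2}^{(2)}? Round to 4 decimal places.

0.9165

Richardson extrapolation on the trapezoidal column (denominator 4−1=3):
T_{1}^{(1)} = (4·0.953571 − 1.050000) / 3 = 0.921428
T_{2}^{(1)} = 0.925984 + (0.925984 − 0.953571)/3 = 0.916788
T_{2}^{(2)} = 0.916788 + (0.916788 − 0.921428)/15 = 0.916479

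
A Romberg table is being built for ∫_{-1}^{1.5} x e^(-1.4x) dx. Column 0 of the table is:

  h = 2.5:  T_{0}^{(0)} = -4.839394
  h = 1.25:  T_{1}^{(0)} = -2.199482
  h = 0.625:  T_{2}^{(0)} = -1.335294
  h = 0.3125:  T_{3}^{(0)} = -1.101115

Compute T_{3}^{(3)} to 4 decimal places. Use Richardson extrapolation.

-1.0213

T_{1}^{(1)} = (4·(-2.199482) − (-4.839394)) / 3 = -1.319511
T_{2}^{(1)} = -1.335294 + (-1.335294 − (-2.199482))/3 = -1.047231
T_{3}^{(1)} = (4·(-1.101115) − (-1.335294)) / 3 = -1.023055
T_{2}^{(2)} = (16·(-1.047231) − (-1.319511)) / 15 = -1.029079
T_{3}^{(2)} = -1.023055 + (-1.023055 − (-1.047231))/15 = -1.021443
T_{3}^{(3)} = -1.021443 + (-1.021443 − (-1.029079))/63 = -1.021322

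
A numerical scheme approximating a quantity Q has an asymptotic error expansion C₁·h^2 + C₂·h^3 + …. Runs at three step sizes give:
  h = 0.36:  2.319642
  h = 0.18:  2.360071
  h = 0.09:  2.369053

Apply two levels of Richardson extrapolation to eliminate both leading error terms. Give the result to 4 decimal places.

First eliminate the h^2 term (factor 2^2 = 4):
  B₁ = (4·2.360071 − 2.319642)/3 = 2.373547
  B₂ = (4·2.369053 − 2.360071)/3 = 2.372047
Then eliminate the h^3 term (factor 2^3 = 8):
  (8·2.372047 − 2.373547)/7 = 2.371833

2.3718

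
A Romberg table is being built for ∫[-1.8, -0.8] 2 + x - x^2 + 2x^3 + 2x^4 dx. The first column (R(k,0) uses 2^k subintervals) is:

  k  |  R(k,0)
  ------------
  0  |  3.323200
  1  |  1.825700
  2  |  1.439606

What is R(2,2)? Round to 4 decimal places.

1.3099

Richardson extrapolation on the trapezoidal column (denominator 4−1=3):
R(1,1) = (4·1.825700 − 3.323200) / 3 = 1.326533
R(2,1) = 1.439606 + (1.439606 − 1.825700)/3 = 1.310908
R(2,2) = 1.310908 + (1.310908 − 1.326533)/15 = 1.309866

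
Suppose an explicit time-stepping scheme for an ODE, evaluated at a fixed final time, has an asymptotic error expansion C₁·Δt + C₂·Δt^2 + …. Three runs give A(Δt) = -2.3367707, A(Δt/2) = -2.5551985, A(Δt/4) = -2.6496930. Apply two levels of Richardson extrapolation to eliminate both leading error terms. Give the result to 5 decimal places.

-2.73437

First eliminate the Δt term (factor 2^1 = 2):
  B₁ = (2·(-2.5551985) − (-2.3367707))/1 = -2.7736263
  B₂ = (2·(-2.6496930) − (-2.5551985))/1 = -2.7441875
Then eliminate the Δt^2 term (factor 2^2 = 4):
  (4·(-2.7441875) − (-2.7736263))/3 = -2.7343746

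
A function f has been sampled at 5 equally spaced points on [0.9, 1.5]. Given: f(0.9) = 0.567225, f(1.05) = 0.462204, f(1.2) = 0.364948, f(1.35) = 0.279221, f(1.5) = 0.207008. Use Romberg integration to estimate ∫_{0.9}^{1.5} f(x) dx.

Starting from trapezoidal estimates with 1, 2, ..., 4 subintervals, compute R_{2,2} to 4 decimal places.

0.2235

R_{0,0} (trapezoid, 1 panel, h=0.6000): 0.232270
R_{1,0} (trapezoid, 2 panels, h=0.3000): 0.225619
R_{2,0} (trapezoid, 4 panels, h=0.1500): 0.224023
R_{1,1} = 0.225619 + (0.225619 − 0.232270)/3 = 0.223402
R_{2,1} = 0.224023 + (0.224023 − 0.225619)/3 = 0.223491
R_{2,2} = 0.223491 + (0.223491 − 0.223402)/15 = 0.223497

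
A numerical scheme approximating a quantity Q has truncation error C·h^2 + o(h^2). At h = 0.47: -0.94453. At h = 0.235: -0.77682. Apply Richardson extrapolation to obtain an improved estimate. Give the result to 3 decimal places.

-0.721

Extrapolated value = (4·A(h/2) − A(h)) / (4 − 1)
= (4·(-0.77682) − (-0.94453)) / 3
= -2.16275 / 3 = -0.72092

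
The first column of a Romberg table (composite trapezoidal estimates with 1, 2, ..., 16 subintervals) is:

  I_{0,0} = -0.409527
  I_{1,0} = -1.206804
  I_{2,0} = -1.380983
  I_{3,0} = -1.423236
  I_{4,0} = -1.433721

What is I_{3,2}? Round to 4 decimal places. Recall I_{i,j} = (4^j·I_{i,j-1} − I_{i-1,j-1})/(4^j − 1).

-1.4372

I_{2,1} = (4·(-1.380983) − (-1.206804)) / 3 = -1.439043
I_{3,1} = (4·(-1.423236) − (-1.380983)) / 3 = -1.437320
I_{3,2} = (16·(-1.437320) − (-1.439043)) / 15 = -1.437205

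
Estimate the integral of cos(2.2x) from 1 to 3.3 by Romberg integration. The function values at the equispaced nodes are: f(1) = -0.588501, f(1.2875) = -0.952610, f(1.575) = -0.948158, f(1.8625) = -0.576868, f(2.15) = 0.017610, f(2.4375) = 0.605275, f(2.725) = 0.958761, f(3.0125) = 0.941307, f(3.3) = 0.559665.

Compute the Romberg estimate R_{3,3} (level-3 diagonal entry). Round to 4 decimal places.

0.0092

R_{0,0} (trapezoid, 1 panel, h=2.3000): -0.033161
R_{1,0} (trapezoid, 2 panels, h=1.1500): 0.003671
R_{2,0} (trapezoid, 4 panels, h=0.5750): 0.007932
R_{3,0} (trapezoid, 8 panels, h=0.2875): 0.008883
R_{1,1} = 0.003671 + (0.003671 − (-0.033161))/3 = 0.015948
R_{2,1} = 0.007932 + (0.007932 − 0.003671)/3 = 0.009352
R_{3,1} = 0.008883 + (0.008883 − 0.007932)/3 = 0.009200
R_{2,2} = 0.009352 + (0.009352 − 0.015948)/15 = 0.008912
R_{3,2} = 0.009200 + (0.009200 − 0.009352)/15 = 0.009190
R_{3,3} = 0.009190 + (0.009190 − 0.008912)/63 = 0.009194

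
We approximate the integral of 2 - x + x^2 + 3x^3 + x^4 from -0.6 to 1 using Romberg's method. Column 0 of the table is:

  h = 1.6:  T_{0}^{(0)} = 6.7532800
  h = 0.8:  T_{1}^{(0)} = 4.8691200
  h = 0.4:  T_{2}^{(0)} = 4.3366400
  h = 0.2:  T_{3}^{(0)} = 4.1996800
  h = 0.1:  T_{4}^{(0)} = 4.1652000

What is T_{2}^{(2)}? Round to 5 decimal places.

4.15369

T_{1}^{(1)} = 4.8691200 + (4.8691200 − 6.7532800)/3 = 4.2410667
T_{2}^{(1)} = 4.3366400 + (4.3366400 − 4.8691200)/3 = 4.1591467
T_{2}^{(2)} = (16·4.1591467 − 4.2410667) / 15 = 4.1536854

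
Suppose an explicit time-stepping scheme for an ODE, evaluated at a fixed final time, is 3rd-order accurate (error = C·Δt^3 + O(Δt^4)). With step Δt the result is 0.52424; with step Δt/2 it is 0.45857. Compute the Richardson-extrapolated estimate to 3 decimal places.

Extrapolated value = (8·A(Δt/2) − A(Δt)) / (8 − 1)
= (8·0.45857 − 0.52424) / 7
= 3.14432 / 7 = 0.44919

0.449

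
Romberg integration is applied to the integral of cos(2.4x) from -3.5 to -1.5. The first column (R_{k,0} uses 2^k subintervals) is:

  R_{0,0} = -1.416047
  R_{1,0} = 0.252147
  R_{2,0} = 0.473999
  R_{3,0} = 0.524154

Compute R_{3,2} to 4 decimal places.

0.5404

R_{2,1} = (4·0.473999 − 0.252147) / 3 = 0.547950
R_{3,1} = 0.524154 + (0.524154 − 0.473999)/3 = 0.540872
R_{3,2} = 0.540872 + (0.540872 − 0.547950)/15 = 0.540400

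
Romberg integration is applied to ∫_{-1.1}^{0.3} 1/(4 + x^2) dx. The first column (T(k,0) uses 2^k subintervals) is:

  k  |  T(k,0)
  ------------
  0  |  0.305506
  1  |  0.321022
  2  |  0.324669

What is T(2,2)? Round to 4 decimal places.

0.3259

T(1,1) = (4·0.321022 − 0.305506) / 3 = 0.326194
T(2,1) = 0.324669 + (0.324669 − 0.321022)/3 = 0.325885
T(2,2) = 0.325885 + (0.325885 − 0.326194)/15 = 0.325864
(Column j=1 coincides with Simpson's rule on the same nodes.)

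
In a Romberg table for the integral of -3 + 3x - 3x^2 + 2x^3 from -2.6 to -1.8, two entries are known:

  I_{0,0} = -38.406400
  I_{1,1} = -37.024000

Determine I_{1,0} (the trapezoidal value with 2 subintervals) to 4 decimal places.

From I_{1,1} = (4·I_{1,0} − I_{0,0})/3, solve for I_{1,0}:
4·I_{1,0} = 3·(-37.024000) + (-38.406400) = -149.478400
I_{1,0} = -37.369600

-37.3696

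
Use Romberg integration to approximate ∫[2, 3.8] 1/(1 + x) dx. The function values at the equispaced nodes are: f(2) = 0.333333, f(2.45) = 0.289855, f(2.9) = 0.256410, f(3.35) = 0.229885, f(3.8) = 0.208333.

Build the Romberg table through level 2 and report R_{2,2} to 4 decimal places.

0.4700

R_{0,0} (trapezoid, 1 panel, h=1.8000): 0.487499
R_{1,0} (trapezoid, 2 panels, h=0.9000): 0.474519
R_{2,0} (trapezoid, 4 panels, h=0.4500): 0.471142
R_{1,1} = 0.474519 + (0.474519 − 0.487499)/3 = 0.470192
R_{2,1} = 0.471142 + (0.471142 − 0.474519)/3 = 0.470016
R_{2,2} = 0.470016 + (0.470016 − 0.470192)/15 = 0.470004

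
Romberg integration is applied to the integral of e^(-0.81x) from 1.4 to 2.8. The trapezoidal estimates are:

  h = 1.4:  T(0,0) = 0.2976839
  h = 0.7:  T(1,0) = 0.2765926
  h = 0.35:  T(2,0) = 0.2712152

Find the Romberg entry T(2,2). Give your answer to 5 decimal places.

Richardson extrapolation on the trapezoidal column (denominator 4−1=3):
T(1,1) = 0.2765926 + (0.2765926 − 0.2976839)/3 = 0.2695622
T(2,1) = 0.2712152 + (0.2712152 − 0.2765926)/3 = 0.2694227
T(2,2) = 0.2694227 + (0.2694227 − 0.2695622)/15 = 0.2694134
(Column j=1 coincides with Simpson's rule on the same nodes.)

0.26941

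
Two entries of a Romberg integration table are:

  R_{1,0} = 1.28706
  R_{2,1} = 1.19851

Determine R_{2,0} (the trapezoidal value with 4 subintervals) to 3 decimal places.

From R_{2,1} = (4·R_{2,0} − R_{1,0})/3, solve for R_{2,0}:
4·R_{2,0} = 3·1.19851 + 1.28706 = 4.88259
R_{2,0} = 1.22065

1.221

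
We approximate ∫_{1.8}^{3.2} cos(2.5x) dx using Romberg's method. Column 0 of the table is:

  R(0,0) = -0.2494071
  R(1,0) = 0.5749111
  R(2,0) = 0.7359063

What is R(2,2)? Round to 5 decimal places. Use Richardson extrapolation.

0.78556

Richardson extrapolation on the trapezoidal column (denominator 4−1=3):
R(1,1) = (4·0.5749111 − (-0.2494071)) / 3 = 0.8496838
R(2,1) = 0.7359063 + (0.7359063 − 0.5749111)/3 = 0.7895714
R(2,2) = (16·0.7895714 − 0.8496838) / 15 = 0.7855639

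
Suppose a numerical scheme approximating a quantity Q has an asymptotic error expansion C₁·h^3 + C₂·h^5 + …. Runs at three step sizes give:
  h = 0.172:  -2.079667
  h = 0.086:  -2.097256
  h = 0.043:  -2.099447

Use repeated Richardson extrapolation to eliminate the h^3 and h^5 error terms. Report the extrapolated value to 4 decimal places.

-2.0998

First eliminate the h^3 term (factor 2^3 = 8):
  B₁ = (8·(-2.097256) − (-2.079667))/7 = -2.099769
  B₂ = (8·(-2.099447) − (-2.097256))/7 = -2.099760
Then eliminate the h^5 term (factor 2^5 = 32):
  (32·(-2.099760) − (-2.099769))/31 = -2.099760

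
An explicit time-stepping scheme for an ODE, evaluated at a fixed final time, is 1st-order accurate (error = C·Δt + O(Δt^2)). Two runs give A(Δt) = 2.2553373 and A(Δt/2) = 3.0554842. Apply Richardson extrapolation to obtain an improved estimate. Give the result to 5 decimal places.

3.85563

The leading error scales as Δt; refining by a factor of 2 reduces it by 2^1 = 2.
Extrapolated value = (2·A(Δt/2) − A(Δt)) / (2 − 1)
= (2·3.0554842 − 2.2553373) / 1
= 3.8556311 / 1 = 3.8556311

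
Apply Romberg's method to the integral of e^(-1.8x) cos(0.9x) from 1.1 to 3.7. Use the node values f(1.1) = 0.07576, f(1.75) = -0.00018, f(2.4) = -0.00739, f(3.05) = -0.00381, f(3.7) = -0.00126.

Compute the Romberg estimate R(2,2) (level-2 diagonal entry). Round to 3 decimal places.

R(0,0) (trapezoid, 1 panel, h=2.6000): 0.09685
R(1,0) (trapezoid, 2 panels, h=1.3000): 0.03882
R(2,0) (trapezoid, 4 panels, h=0.6500): 0.01682
R(1,1) = 0.03882 + (0.03882 − 0.09685)/3 = 0.01948
R(2,1) = 0.01682 + (0.01682 − 0.03882)/3 = 0.00949
R(2,2) = 0.00949 + (0.00949 − 0.01948)/15 = 0.00882

0.009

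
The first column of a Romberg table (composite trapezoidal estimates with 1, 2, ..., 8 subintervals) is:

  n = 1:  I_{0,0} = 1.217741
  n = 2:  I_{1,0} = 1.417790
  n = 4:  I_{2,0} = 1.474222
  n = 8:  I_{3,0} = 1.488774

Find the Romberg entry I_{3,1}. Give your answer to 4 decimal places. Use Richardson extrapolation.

I_{3,1} = (4·1.488774 − 1.474222) / 3 = 1.493625

1.4936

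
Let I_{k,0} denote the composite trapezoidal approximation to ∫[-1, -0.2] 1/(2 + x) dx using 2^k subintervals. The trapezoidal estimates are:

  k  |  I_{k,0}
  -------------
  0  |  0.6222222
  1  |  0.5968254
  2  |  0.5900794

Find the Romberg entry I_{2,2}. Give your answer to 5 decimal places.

Richardson extrapolation on the trapezoidal column (denominator 4−1=3):
I_{1,1} = 0.5968254 + (0.5968254 − 0.6222222)/3 = 0.5883598
I_{2,1} = (4·0.5900794 − 0.5968254) / 3 = 0.5878307
I_{2,2} = 0.5878307 + (0.5878307 − 0.5883598)/15 = 0.5877954

0.58780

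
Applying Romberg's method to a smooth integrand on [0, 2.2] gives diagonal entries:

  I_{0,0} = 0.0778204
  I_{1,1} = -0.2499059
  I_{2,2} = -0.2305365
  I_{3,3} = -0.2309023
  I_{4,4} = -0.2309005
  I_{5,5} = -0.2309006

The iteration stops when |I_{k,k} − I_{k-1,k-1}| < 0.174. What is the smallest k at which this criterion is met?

|I_{1,1} − I_{0,0}| = 0.3277263 ≥ 0.174
|I_{2,2} − I_{1,1}| = 0.0193694 < 0.174

k = 2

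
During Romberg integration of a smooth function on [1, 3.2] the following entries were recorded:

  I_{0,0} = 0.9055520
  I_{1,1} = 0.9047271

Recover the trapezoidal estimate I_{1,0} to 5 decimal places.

From I_{1,1} = (4·I_{1,0} − I_{0,0})/3, solve for I_{1,0}:
4·I_{1,0} = 3·0.9047271 + 0.9055520 = 3.6197333
I_{1,0} = 0.9049333

0.90493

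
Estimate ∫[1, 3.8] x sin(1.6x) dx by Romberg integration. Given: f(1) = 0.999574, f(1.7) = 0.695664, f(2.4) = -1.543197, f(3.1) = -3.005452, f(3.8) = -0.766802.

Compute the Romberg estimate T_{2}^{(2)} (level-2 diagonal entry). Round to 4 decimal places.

-2.8250

T_{0}^{(0)} (trapezoid, 1 panel, h=2.8000): 0.325881
T_{1}^{(0)} (trapezoid, 2 panels, h=1.4000): -1.997535
T_{2}^{(0)} (trapezoid, 4 panels, h=0.7000): -2.615619
T_{1}^{(1)} = -1.997535 + (-1.997535 − 0.325881)/3 = -2.772007
T_{2}^{(1)} = -2.615619 + (-2.615619 − (-1.997535))/3 = -2.821647
T_{2}^{(2)} = -2.821647 + (-2.821647 − (-2.772007))/15 = -2.824956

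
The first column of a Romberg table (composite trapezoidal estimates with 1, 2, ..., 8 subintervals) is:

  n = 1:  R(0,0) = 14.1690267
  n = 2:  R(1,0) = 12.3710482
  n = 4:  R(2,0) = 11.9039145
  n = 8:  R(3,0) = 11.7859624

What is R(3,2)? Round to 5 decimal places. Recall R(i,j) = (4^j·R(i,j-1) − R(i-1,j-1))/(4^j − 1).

Richardson extrapolation on the trapezoidal column (denominator 4−1=3):
R(2,1) = (4·11.9039145 − 12.3710482) / 3 = 11.7482033
R(3,1) = 11.7859624 + (11.7859624 − 11.9039145)/3 = 11.7466450
R(3,2) = (16·11.7466450 − 11.7482033) / 15 = 11.7465411

11.74654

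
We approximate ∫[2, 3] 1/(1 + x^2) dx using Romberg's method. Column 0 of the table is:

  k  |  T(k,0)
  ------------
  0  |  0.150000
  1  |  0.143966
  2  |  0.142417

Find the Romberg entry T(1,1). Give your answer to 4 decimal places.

T(1,1) = 0.143966 + (0.143966 − 0.150000)/3 = 0.141955

0.1420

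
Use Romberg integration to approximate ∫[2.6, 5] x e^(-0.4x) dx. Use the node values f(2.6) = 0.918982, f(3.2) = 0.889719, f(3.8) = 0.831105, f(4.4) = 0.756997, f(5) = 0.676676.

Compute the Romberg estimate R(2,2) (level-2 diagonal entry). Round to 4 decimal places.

R(0,0) (trapezoid, 1 panel, h=2.4000): 1.914790
R(1,0) (trapezoid, 2 panels, h=1.2000): 1.954721
R(2,0) (trapezoid, 4 panels, h=0.6000): 1.965390
R(1,1) = 1.954721 + (1.954721 − 1.914790)/3 = 1.968031
R(2,1) = 1.965390 + (1.965390 − 1.954721)/3 = 1.968946
R(2,2) = 1.968946 + (1.968946 − 1.968031)/15 = 1.969007

1.9690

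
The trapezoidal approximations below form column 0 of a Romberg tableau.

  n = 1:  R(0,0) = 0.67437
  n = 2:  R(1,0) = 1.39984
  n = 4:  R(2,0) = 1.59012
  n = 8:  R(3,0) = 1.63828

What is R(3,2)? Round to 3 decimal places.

1.654

R(2,1) = (4·1.59012 − 1.39984) / 3 = 1.65355
R(3,1) = 1.63828 + (1.63828 − 1.59012)/3 = 1.65433
R(3,2) = 1.65433 + (1.65433 − 1.65355)/15 = 1.65438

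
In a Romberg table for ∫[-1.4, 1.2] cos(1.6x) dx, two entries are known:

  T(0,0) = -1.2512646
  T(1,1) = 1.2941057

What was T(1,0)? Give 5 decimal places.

From T(1,1) = (4·T(1,0) − T(0,0))/3, solve for T(1,0):
4·T(1,0) = 3·1.2941057 + (-1.2512646) = 2.6310525
T(1,0) = 0.6577631

0.65776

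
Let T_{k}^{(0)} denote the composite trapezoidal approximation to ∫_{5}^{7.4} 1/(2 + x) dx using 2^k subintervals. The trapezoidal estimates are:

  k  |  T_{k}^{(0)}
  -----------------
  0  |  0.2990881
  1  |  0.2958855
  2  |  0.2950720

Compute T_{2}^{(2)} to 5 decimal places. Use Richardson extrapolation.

Richardson extrapolation on the trapezoidal column (denominator 4−1=3):
T_{1}^{(1)} = 0.2958855 + (0.2958855 − 0.2990881)/3 = 0.2948180
T_{2}^{(1)} = (4·0.2950720 − 0.2958855) / 3 = 0.2948008
T_{2}^{(2)} = (16·0.2948008 − 0.2948180) / 15 = 0.2947997

0.29480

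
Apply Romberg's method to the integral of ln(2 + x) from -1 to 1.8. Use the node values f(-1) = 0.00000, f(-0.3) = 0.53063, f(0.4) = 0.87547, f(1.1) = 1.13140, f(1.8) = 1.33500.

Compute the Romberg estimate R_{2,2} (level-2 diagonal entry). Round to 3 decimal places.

2.272

R_{0,0} (trapezoid, 1 panel, h=2.8000): 1.86900
R_{1,0} (trapezoid, 2 panels, h=1.4000): 2.16016
R_{2,0} (trapezoid, 4 panels, h=0.7000): 2.24350
R_{1,1} = 2.16016 + (2.16016 − 1.86900)/3 = 2.25721
R_{2,1} = 2.24350 + (2.24350 − 2.16016)/3 = 2.27128
R_{2,2} = 2.27128 + (2.27128 − 2.25721)/15 = 2.27222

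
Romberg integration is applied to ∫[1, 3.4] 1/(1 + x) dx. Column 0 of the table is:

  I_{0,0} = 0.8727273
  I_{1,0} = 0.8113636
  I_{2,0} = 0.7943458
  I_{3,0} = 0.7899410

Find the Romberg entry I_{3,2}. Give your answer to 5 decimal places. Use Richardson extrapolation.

0.78846

I_{2,1} = 0.7943458 + (0.7943458 − 0.8113636)/3 = 0.7886732
I_{3,1} = 0.7899410 + (0.7899410 − 0.7943458)/3 = 0.7884727
I_{3,2} = 0.7884727 + (0.7884727 − 0.7886732)/15 = 0.7884593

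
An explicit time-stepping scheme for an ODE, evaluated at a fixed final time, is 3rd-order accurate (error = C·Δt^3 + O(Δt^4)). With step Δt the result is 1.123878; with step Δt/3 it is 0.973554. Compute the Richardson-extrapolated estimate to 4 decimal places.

0.9678

The leading error scales as Δt^3; refining by a factor of 3 reduces it by 3^3 = 27.
Extrapolated value = (27·A(Δt/3) − A(Δt)) / (27 − 1)
= (27·0.973554 − 1.123878) / 26
= 25.162080 / 26 = 0.967772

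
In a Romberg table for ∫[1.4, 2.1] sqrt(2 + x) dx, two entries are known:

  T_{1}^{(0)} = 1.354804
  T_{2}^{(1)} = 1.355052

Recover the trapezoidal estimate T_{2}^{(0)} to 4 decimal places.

From T_{2}^{(1)} = (4·T_{2}^{(0)} − T_{1}^{(0)})/3, solve for T_{2}^{(0)}:
4·T_{2}^{(0)} = 3·1.355052 + 1.354804 = 5.419960
T_{2}^{(0)} = 1.354990

1.3550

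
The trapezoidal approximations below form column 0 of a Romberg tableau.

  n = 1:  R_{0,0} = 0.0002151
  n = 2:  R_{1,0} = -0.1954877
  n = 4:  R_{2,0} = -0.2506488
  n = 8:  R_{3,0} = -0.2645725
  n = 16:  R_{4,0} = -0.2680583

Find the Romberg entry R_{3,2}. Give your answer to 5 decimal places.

-0.26923

R_{2,1} = (4·(-0.2506488) − (-0.1954877)) / 3 = -0.2690358
R_{3,1} = (4·(-0.2645725) − (-0.2506488)) / 3 = -0.2692137
R_{3,2} = (16·(-0.2692137) − (-0.2690358)) / 15 = -0.2692256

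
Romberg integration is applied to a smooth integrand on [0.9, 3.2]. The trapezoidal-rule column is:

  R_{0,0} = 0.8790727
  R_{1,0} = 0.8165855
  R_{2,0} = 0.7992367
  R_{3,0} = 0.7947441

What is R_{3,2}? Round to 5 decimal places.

0.79323

Richardson extrapolation on the trapezoidal column (denominator 4−1=3):
R_{2,1} = 0.7992367 + (0.7992367 − 0.8165855)/3 = 0.7934538
R_{3,1} = 0.7947441 + (0.7947441 − 0.7992367)/3 = 0.7932466
R_{3,2} = 0.7932466 + (0.7932466 − 0.7934538)/15 = 0.7932328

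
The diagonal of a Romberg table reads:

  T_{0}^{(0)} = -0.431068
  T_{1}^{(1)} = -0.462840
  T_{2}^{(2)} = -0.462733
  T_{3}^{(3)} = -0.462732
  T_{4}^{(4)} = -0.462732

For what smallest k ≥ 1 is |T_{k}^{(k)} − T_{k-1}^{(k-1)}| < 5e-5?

|T_{1}^{(1)} − T_{0}^{(0)}| = 0.031772 ≥ 5e-5
|T_{2}^{(2)} − T_{1}^{(1)}| = 0.000107 ≥ 5e-5
|T_{3}^{(3)} − T_{2}^{(2)}| = 0.000001 < 5e-5

k = 3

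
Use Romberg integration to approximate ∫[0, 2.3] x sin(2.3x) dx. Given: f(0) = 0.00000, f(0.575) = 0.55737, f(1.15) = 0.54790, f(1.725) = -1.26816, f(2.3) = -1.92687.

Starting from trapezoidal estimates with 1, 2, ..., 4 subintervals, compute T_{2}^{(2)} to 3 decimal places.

-0.758

T_{0}^{(0)} (trapezoid, 1 panel, h=2.3000): -2.21590
T_{1}^{(0)} (trapezoid, 2 panels, h=1.1500): -0.47787
T_{2}^{(0)} (trapezoid, 4 panels, h=0.5750): -0.64764
T_{1}^{(1)} = -0.47787 + (-0.47787 − (-2.21590))/3 = 0.10147
T_{2}^{(1)} = -0.64764 + (-0.64764 − (-0.47787))/3 = -0.70423
T_{2}^{(2)} = -0.70423 + (-0.70423 − 0.10147)/15 = -0.75794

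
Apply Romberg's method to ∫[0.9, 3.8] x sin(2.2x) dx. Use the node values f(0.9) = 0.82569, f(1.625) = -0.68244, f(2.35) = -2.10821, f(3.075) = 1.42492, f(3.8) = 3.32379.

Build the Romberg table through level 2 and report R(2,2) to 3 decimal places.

R(0,0) (trapezoid, 1 panel, h=2.9000): 6.01675
R(1,0) (trapezoid, 2 panels, h=1.4500): -0.04853
R(2,0) (trapezoid, 4 panels, h=0.7250): 0.51403
R(1,1) = -0.04853 + (-0.04853 − 6.01675)/3 = -2.07029
R(2,1) = 0.51403 + (0.51403 − (-0.04853))/3 = 0.70155
R(2,2) = 0.70155 + (0.70155 − (-2.07029))/15 = 0.88634

0.886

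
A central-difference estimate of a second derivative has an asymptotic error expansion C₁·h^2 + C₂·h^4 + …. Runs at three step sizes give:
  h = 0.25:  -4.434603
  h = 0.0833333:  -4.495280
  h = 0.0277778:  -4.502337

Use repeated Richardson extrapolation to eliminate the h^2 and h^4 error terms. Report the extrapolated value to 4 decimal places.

-4.5032

First eliminate the h^2 term (factor 3^2 = 9):
  B₁ = (9·(-4.495280) − (-4.434603))/8 = -4.502865
  B₂ = (9·(-4.502337) − (-4.495280))/8 = -4.503219
Then eliminate the h^4 term (factor 3^4 = 81):
  (81·(-4.503219) − (-4.502865))/80 = -4.503223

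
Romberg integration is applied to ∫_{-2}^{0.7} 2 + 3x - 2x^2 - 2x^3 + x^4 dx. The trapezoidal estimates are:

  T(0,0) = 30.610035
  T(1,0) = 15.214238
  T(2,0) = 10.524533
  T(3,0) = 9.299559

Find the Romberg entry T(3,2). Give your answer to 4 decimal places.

Richardson extrapolation on the trapezoidal column (denominator 4−1=3):
T(2,1) = 10.524533 + (10.524533 − 15.214238)/3 = 8.961298
T(3,1) = 9.299559 + (9.299559 − 10.524533)/3 = 8.891234
T(3,2) = (16·8.891234 − 8.961298) / 15 = 8.886563
(Column j=1 coincides with Simpson's rule on the same nodes.)

8.8866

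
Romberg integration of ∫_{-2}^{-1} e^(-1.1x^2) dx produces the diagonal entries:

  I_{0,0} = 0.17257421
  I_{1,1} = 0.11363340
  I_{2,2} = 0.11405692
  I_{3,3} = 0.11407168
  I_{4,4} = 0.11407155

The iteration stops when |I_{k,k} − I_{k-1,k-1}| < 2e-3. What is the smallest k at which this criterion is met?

k = 2

|I_{1,1} − I_{0,0}| = 0.05894081 ≥ 2e-3
|I_{2,2} − I_{1,1}| = 0.00042352 < 2e-3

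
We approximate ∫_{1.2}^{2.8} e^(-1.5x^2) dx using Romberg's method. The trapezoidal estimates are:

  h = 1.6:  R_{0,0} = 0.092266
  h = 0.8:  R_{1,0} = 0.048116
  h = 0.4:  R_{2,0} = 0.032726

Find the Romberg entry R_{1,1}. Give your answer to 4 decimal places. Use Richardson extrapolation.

R_{1,1} = 0.048116 + (0.048116 − 0.092266)/3 = 0.033399

0.0334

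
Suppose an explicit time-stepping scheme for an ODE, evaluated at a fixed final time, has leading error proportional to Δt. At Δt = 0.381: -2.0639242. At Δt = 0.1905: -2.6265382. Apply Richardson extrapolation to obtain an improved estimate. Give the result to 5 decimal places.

-3.18915

The leading error scales as Δt; refining by a factor of 2 reduces it by 2^1 = 2.
Extrapolated value = (2·A(Δt/2) − A(Δt)) / (2 − 1)
= (2·(-2.6265382) − (-2.0639242)) / 1
= -3.1891522 / 1 = -3.1891522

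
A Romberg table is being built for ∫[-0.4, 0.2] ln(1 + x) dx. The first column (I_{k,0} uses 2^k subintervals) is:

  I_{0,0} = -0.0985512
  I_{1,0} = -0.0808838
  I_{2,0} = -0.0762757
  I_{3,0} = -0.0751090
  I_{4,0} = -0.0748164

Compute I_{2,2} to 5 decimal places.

-0.07472

Richardson extrapolation on the trapezoidal column (denominator 4−1=3):
I_{1,1} = -0.0808838 + (-0.0808838 − (-0.0985512))/3 = -0.0749947
I_{2,1} = -0.0762757 + (-0.0762757 − (-0.0808838))/3 = -0.0747397
I_{2,2} = -0.0747397 + (-0.0747397 − (-0.0749947))/15 = -0.0747227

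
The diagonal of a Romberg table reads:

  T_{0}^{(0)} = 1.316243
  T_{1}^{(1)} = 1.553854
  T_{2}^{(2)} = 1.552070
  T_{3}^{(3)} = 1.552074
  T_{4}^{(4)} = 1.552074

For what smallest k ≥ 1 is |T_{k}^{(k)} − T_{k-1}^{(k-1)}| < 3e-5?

|T_{1}^{(1)} − T_{0}^{(0)}| = 0.237611 ≥ 3e-5
|T_{2}^{(2)} − T_{1}^{(1)}| = 0.001784 ≥ 3e-5
|T_{3}^{(3)} − T_{2}^{(2)}| = 0.000004 < 3e-5

k = 3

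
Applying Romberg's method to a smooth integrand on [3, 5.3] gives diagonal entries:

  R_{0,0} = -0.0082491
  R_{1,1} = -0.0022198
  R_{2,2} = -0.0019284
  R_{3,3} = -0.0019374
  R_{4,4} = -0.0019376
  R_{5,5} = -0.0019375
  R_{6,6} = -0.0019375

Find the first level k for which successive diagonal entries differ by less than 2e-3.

|R_{1,1} − R_{0,0}| = 0.0060293 ≥ 2e-3
|R_{2,2} − R_{1,1}| = 0.0002914 < 2e-3

k = 2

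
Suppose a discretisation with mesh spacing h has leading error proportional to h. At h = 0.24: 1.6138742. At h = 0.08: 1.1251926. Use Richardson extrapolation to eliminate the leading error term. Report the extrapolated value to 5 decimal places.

Extrapolated value = (3·A(h/3) − A(h)) / (3 − 1)
= (3·1.1251926 − 1.6138742) / 2
= 1.7617036 / 2 = 0.8808518

0.88085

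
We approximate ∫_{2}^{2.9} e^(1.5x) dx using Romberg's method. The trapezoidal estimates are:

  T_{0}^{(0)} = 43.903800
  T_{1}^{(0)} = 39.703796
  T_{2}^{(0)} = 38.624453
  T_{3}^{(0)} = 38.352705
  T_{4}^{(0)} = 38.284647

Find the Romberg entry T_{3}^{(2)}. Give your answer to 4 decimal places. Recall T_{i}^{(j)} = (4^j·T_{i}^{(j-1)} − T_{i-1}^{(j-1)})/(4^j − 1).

38.2620

Richardson extrapolation on the trapezoidal column (denominator 4−1=3):
T_{2}^{(1)} = 38.624453 + (38.624453 − 39.703796)/3 = 38.264672
T_{3}^{(1)} = 38.352705 + (38.352705 − 38.624453)/3 = 38.262122
T_{3}^{(2)} = (16·38.262122 − 38.264672) / 15 = 38.261952
(Column j=1 coincides with Simpson's rule on the same nodes.)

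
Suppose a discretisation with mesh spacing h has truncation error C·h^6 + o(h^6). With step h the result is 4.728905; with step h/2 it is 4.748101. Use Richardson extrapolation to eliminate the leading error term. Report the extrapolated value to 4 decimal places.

The leading error scales as h^6; refining by a factor of 2 reduces it by 2^6 = 64.
Extrapolated value = (64·A(h/2) − A(h)) / (64 − 1)
= (64·4.748101 − 4.728905) / 63
= 299.149559 / 63 = 4.748406

4.7484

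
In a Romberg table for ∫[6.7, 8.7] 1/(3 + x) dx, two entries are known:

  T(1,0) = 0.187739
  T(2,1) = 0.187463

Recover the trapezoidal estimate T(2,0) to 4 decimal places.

0.1875

From T(2,1) = (4·T(2,0) − T(1,0))/3, solve for T(2,0):
4·T(2,0) = 3·0.187463 + 0.187739 = 0.750128
T(2,0) = 0.187532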